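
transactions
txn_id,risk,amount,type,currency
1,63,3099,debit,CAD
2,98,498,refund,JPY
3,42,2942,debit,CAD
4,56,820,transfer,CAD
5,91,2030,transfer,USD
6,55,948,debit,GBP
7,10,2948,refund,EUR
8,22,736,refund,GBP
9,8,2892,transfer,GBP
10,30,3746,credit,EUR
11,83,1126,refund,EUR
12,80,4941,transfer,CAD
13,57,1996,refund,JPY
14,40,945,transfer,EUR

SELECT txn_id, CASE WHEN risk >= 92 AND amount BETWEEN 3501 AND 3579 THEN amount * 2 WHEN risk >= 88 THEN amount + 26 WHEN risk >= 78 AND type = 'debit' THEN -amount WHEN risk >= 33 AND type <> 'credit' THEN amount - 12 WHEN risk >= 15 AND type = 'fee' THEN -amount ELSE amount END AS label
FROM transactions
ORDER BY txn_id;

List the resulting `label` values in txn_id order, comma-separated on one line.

3087, 524, 2930, 808, 2056, 936, 2948, 736, 2892, 3746, 1114, 4929, 1984, 933

txn_id=1: risk >= 33 AND type <> 'credit' → 3087
txn_id=2: risk >= 88 → 524
txn_id=3: risk >= 33 AND type <> 'credit' → 2930
txn_id=4: risk >= 33 AND type <> 'credit' → 808
txn_id=5: risk >= 88 → 2056
txn_id=6: risk >= 33 AND type <> 'credit' → 936
txn_id=7: ELSE → 2948
txn_id=8: ELSE → 736
txn_id=9: ELSE → 2892
txn_id=10: ELSE → 3746
txn_id=11: risk >= 33 AND type <> 'credit' → 1114
txn_id=12: risk >= 33 AND type <> 'credit' → 4929
txn_id=13: risk >= 33 AND type <> 'credit' → 1984
txn_id=14: risk >= 33 AND type <> 'credit' → 933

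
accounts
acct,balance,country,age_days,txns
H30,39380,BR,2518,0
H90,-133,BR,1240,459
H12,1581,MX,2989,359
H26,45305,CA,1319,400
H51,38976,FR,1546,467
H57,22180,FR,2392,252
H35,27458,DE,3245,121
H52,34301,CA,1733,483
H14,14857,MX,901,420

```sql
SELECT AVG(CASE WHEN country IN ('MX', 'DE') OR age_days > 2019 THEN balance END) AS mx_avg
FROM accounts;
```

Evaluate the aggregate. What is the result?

21091.2

acct=H30: ✓ → 39380
acct=H90: ✗
acct=H12: ✓ → 1581
acct=H26: ✗
acct=H51: ✗
acct=H57: ✓ → 22180
acct=H35: ✓ → 27458
acct=H52: ✗
acct=H14: ✓ → 14857
mx_avg = (39380 + 1581 + 22180 + 27458 + 14857) / 5 = 21091.2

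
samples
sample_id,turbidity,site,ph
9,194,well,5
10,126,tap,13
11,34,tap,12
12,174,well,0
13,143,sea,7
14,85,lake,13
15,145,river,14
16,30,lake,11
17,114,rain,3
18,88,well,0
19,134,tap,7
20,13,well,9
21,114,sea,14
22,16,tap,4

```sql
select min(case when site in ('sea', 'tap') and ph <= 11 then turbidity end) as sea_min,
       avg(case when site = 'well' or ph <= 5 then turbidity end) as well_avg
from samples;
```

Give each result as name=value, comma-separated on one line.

[sea_min: site in ('sea', 'tap') and ph <= 11]
sample_id=9: ✗
sample_id=10: ✗
sample_id=11: ✗
sample_id=12: ✗
sample_id=13: ✓ → 143
sample_id=14: ✗
sample_id=15: ✗
sample_id=16: ✗
sample_id=17: ✗
sample_id=18: ✗
sample_id=19: ✓ → 134
sample_id=20: ✗
sample_id=21: ✗
sample_id=22: ✓ → 16
sea_min = MIN(143, 134, 16) = 16
—
[well_avg: site = 'well' or ph <= 5]
sample_id=9: ✓ → 194
sample_id=10: ✗
sample_id=11: ✗
sample_id=12: ✓ → 174
sample_id=13: ✗
sample_id=14: ✗
sample_id=15: ✗
sample_id=16: ✗
sample_id=17: ✓ → 114
sample_id=18: ✓ → 88
sample_id=19: ✗
sample_id=20: ✓ → 13
sample_id=21: ✗
sample_id=22: ✓ → 16
well_avg = (194 + 174 + 114 + 88 + 13 + 16) / 6 = 99.8333333333

sea_min=16, well_avg=99.8333333333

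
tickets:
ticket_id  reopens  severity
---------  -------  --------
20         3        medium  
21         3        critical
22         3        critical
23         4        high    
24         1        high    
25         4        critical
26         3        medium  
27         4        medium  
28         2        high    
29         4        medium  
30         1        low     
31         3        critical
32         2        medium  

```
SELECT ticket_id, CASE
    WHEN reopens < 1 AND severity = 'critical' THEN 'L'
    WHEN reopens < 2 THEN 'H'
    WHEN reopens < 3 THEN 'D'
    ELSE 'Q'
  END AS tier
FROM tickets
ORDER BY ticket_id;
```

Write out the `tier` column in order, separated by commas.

Q, Q, Q, Q, H, Q, Q, Q, D, Q, H, Q, D

ticket_id=20: ELSE → Q
ticket_id=21: ELSE → Q
ticket_id=22: ELSE → Q
ticket_id=23: ELSE → Q
ticket_id=24: reopens < 2 → H
ticket_id=25: ELSE → Q
ticket_id=26: ELSE → Q
ticket_id=27: ELSE → Q
ticket_id=28: reopens < 3 → D
ticket_id=29: ELSE → Q
ticket_id=30: reopens < 2 → H
ticket_id=31: ELSE → Q
ticket_id=32: reopens < 3 → D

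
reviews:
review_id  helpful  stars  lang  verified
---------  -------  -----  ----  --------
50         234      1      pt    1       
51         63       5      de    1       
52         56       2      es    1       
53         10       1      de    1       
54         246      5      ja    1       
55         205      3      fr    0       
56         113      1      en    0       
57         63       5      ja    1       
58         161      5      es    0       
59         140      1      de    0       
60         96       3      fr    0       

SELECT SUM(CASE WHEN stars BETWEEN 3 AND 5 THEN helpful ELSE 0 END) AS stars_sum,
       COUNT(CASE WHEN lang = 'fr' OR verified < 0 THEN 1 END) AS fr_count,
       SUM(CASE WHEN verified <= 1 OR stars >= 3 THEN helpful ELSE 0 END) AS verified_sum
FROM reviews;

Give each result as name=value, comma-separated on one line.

[stars_sum: stars BETWEEN 3 AND 5]
review_id=50: ✗
review_id=51: ✓ → 63
review_id=52: ✗
review_id=53: ✗
review_id=54: ✓ → 246
review_id=55: ✓ → 205
review_id=56: ✗
review_id=57: ✓ → 63
review_id=58: ✓ → 161
review_id=59: ✗
review_id=60: ✓ → 96
stars_sum = 63 + 246 + 205 + 63 + 161 + 96 = 834
—
[fr_count: lang = 'fr' OR verified < 0]
review_id=50: ✗
review_id=51: ✗
review_id=52: ✗
review_id=53: ✗
review_id=54: ✗
review_id=55: ✓ → 1
review_id=56: ✗
review_id=57: ✗
review_id=58: ✗
review_id=59: ✗
review_id=60: ✓ → 1
fr_count = COUNT(1, 1) = 2
—
[verified_sum: verified <= 1 OR stars >= 3]
review_id=50: ✓ → 234
review_id=51: ✓ → 63
review_id=52: ✓ → 56
review_id=53: ✓ → 10
review_id=54: ✓ → 246
review_id=55: ✓ → 205
review_id=56: ✓ → 113
review_id=57: ✓ → 63
review_id=58: ✓ → 161
review_id=59: ✓ → 140
review_id=60: ✓ → 96
verified_sum = 234 + 63 + 56 + 10 + 246 + 205 + 113 + 63 + 161 + 140 + 96 = 1387

stars_sum=834, fr_count=2, verified_sum=1387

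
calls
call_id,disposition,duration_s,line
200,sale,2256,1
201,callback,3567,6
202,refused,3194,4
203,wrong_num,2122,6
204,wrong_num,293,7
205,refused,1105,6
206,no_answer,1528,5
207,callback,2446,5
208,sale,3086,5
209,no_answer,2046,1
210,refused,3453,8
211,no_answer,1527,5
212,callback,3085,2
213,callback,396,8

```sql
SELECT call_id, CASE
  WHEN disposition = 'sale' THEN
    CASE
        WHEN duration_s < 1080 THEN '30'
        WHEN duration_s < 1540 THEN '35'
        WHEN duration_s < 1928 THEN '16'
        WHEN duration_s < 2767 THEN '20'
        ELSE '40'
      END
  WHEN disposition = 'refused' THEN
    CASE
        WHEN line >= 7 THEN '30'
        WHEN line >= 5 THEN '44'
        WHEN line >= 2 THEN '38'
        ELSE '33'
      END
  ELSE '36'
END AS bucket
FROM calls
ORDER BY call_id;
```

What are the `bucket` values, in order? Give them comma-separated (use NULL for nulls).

call_id=200: disposition='sale' → inner[duration_s < 2767] → 20
call_id=201: disposition='callback' → outer ELSE → 36
call_id=202: disposition='refused' → inner[line >= 2] → 38
call_id=203: disposition='wrong_num' → outer ELSE → 36
call_id=204: disposition='wrong_num' → outer ELSE → 36
call_id=205: disposition='refused' → inner[line >= 5] → 44
call_id=206: disposition='no_answer' → outer ELSE → 36
call_id=207: disposition='callback' → outer ELSE → 36
call_id=208: disposition='sale' → inner[ELSE] → 40
call_id=209: disposition='no_answer' → outer ELSE → 36
call_id=210: disposition='refused' → inner[line >= 7] → 30
call_id=211: disposition='no_answer' → outer ELSE → 36
call_id=212: disposition='callback' → outer ELSE → 36
call_id=213: disposition='callback' → outer ELSE → 36

20, 36, 38, 36, 36, 44, 36, 36, 40, 36, 30, 36, 36, 36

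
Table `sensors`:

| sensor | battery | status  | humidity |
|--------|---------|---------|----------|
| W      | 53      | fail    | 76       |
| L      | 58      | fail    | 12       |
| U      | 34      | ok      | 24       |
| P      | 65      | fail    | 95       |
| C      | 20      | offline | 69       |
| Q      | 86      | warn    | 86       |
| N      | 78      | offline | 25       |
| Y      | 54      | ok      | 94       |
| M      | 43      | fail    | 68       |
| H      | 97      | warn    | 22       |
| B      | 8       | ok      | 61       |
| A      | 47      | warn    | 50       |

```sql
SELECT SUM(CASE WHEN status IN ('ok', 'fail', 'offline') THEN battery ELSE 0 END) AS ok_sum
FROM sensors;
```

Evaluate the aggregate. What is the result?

sensor=W: ✓ → 53
sensor=L: ✓ → 58
sensor=U: ✓ → 34
sensor=P: ✓ → 65
sensor=C: ✓ → 20
sensor=Q: ✗
sensor=N: ✓ → 78
sensor=Y: ✓ → 54
sensor=M: ✓ → 43
sensor=H: ✗
sensor=B: ✓ → 8
sensor=A: ✗
ok_sum = 53 + 58 + 34 + 65 + 20 + 78 + 54 + 43 + 8 = 413

413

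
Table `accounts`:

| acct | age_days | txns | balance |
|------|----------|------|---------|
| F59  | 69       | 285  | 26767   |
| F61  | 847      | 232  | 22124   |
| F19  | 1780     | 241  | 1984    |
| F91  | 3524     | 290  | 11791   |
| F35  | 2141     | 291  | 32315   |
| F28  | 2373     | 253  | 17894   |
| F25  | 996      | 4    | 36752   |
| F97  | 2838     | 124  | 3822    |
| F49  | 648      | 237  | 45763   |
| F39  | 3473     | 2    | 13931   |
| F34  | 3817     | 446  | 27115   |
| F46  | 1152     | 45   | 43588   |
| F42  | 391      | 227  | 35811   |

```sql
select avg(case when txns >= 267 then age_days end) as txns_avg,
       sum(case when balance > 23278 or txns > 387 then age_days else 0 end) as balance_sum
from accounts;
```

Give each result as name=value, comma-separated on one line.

[txns_avg: txns >= 267]
acct=F59: ✓ → 69
acct=F61: ✗
acct=F19: ✗
acct=F91: ✓ → 3524
acct=F35: ✓ → 2141
acct=F28: ✗
acct=F25: ✗
acct=F97: ✗
acct=F49: ✗
acct=F39: ✗
acct=F34: ✓ → 3817
acct=F46: ✗
acct=F42: ✗
txns_avg = (69 + 3524 + 2141 + 3817) / 4 = 2387.75
—
[balance_sum: balance > 23278 or txns > 387]
acct=F59: ✓ → 69
acct=F61: ✗
acct=F19: ✗
acct=F91: ✗
acct=F35: ✓ → 2141
acct=F28: ✗
acct=F25: ✓ → 996
acct=F97: ✗
acct=F49: ✓ → 648
acct=F39: ✗
acct=F34: ✓ → 3817
acct=F46: ✓ → 1152
acct=F42: ✓ → 391
balance_sum = 69 + 2141 + 996 + 648 + 3817 + 1152 + 391 = 9214

txns_avg=2387.75, balance_sum=9214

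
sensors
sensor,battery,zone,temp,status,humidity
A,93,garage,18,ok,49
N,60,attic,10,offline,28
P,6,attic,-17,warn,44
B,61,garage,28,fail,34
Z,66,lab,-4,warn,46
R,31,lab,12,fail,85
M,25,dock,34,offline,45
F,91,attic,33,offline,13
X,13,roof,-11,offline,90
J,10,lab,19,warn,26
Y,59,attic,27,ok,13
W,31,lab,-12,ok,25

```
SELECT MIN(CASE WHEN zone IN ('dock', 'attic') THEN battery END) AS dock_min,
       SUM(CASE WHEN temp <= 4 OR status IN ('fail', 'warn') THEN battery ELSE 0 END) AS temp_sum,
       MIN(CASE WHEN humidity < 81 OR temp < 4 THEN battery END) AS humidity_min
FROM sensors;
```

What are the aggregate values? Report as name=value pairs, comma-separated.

dock_min=6, temp_sum=218, humidity_min=6

[dock_min: zone IN ('dock', 'attic')]
sensor=A: ✗
sensor=N: ✓ → 60
sensor=P: ✓ → 6
sensor=B: ✗
sensor=Z: ✗
sensor=R: ✗
sensor=M: ✓ → 25
sensor=F: ✓ → 91
sensor=X: ✗
sensor=J: ✗
sensor=Y: ✓ → 59
sensor=W: ✗
dock_min = MIN(60, 6, 25, 91, 59) = 6
—
[temp_sum: temp <= 4 OR status IN ('fail', 'warn')]
sensor=A: ✗
sensor=N: ✗
sensor=P: ✓ → 6
sensor=B: ✓ → 61
sensor=Z: ✓ → 66
sensor=R: ✓ → 31
sensor=M: ✗
sensor=F: ✗
sensor=X: ✓ → 13
sensor=J: ✓ → 10
sensor=Y: ✗
sensor=W: ✓ → 31
temp_sum = 6 + 61 + 66 + 31 + 13 + 10 + 31 = 218
—
[humidity_min: humidity < 81 OR temp < 4]
sensor=A: ✓ → 93
sensor=N: ✓ → 60
sensor=P: ✓ → 6
sensor=B: ✓ → 61
sensor=Z: ✓ → 66
sensor=R: ✗
sensor=M: ✓ → 25
sensor=F: ✓ → 91
sensor=X: ✓ → 13
sensor=J: ✓ → 10
sensor=Y: ✓ → 59
sensor=W: ✓ → 31
humidity_min = MIN(93, 60, 6, 61, 66, 25, 91, 13, 10, 59, 31) = 6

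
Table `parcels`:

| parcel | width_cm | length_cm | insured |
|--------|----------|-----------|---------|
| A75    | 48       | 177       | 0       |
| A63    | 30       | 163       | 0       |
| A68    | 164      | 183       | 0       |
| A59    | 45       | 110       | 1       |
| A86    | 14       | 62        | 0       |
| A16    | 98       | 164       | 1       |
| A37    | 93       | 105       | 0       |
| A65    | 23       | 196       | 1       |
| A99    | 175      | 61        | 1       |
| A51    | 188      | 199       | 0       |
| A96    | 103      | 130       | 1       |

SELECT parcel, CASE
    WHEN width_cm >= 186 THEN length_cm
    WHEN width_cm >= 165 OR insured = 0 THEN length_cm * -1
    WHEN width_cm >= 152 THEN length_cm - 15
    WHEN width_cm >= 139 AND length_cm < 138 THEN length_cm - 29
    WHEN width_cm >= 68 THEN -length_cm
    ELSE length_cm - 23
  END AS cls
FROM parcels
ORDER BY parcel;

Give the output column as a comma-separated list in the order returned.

parcel=A16: width_cm >= 68 → -164
parcel=A37: width_cm >= 165 OR insured = 0 → -105
parcel=A51: width_cm >= 186 → 199
parcel=A59: ELSE → 87
parcel=A63: width_cm >= 165 OR insured = 0 → -163
parcel=A65: ELSE → 173
parcel=A68: width_cm >= 165 OR insured = 0 → -183
parcel=A75: width_cm >= 165 OR insured = 0 → -177
parcel=A86: width_cm >= 165 OR insured = 0 → -62
parcel=A96: width_cm >= 68 → -130
parcel=A99: width_cm >= 165 OR insured = 0 → -61

-164, -105, 199, 87, -163, 173, -183, -177, -62, -130, -61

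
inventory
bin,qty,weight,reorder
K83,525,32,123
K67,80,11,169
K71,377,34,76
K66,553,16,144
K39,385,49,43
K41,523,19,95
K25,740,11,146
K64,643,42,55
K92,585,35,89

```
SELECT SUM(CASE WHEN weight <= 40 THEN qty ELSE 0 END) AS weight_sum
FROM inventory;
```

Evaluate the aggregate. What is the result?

bin=K83: ✓ → 525
bin=K67: ✓ → 80
bin=K71: ✓ → 377
bin=K66: ✓ → 553
bin=K39: ✗
bin=K41: ✓ → 523
bin=K25: ✓ → 740
bin=K64: ✗
bin=K92: ✓ → 585
weight_sum = 525 + 80 + 377 + 553 + 523 + 740 + 585 = 3383

3383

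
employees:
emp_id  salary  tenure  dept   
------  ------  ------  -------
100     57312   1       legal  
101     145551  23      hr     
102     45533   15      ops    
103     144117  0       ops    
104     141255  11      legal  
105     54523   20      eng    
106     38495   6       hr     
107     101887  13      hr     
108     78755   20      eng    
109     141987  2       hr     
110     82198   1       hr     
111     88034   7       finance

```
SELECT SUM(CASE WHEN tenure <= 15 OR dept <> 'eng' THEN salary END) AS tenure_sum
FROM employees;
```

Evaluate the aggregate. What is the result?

emp_id=100: ✓ → 57312
emp_id=101: ✓ → 145551
emp_id=102: ✓ → 45533
emp_id=103: ✓ → 144117
emp_id=104: ✓ → 141255
emp_id=105: ✗
emp_id=106: ✓ → 38495
emp_id=107: ✓ → 101887
emp_id=108: ✗
emp_id=109: ✓ → 141987
emp_id=110: ✓ → 82198
emp_id=111: ✓ → 88034
tenure_sum = 57312 + 145551 + 45533 + 144117 + 141255 + 38495 + 101887 + 141987 + 82198 + 88034 = 986369

986369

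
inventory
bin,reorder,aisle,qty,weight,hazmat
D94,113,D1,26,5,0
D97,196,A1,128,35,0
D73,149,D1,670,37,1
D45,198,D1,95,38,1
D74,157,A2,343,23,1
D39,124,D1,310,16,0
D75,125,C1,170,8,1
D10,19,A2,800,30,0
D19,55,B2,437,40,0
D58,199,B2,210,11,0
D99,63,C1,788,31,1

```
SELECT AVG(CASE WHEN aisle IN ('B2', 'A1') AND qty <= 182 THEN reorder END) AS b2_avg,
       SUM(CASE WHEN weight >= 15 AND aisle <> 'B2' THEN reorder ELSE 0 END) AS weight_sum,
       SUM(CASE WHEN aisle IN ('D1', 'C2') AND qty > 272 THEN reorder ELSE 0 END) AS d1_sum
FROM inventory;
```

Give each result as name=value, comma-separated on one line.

[b2_avg: aisle IN ('B2', 'A1') AND qty <= 182]
bin=D94: ✗
bin=D97: ✓ → 196
bin=D73: ✗
bin=D45: ✗
bin=D74: ✗
bin=D39: ✗
bin=D75: ✗
bin=D10: ✗
bin=D19: ✗
bin=D58: ✗
bin=D99: ✗
b2_avg = 196
—
[weight_sum: weight >= 15 AND aisle <> 'B2']
bin=D94: ✗
bin=D97: ✓ → 196
bin=D73: ✓ → 149
bin=D45: ✓ → 198
bin=D74: ✓ → 157
bin=D39: ✓ → 124
bin=D75: ✗
bin=D10: ✓ → 19
bin=D19: ✗
bin=D58: ✗
bin=D99: ✓ → 63
weight_sum = 196 + 149 + 198 + 157 + 124 + 19 + 63 = 906
—
[d1_sum: aisle IN ('D1', 'C2') AND qty > 272]
bin=D94: ✗
bin=D97: ✗
bin=D73: ✓ → 149
bin=D45: ✗
bin=D74: ✗
bin=D39: ✓ → 124
bin=D75: ✗
bin=D10: ✗
bin=D19: ✗
bin=D58: ✗
bin=D99: ✗
d1_sum = 149 + 124 = 273

b2_avg=196, weight_sum=906, d1_sum=273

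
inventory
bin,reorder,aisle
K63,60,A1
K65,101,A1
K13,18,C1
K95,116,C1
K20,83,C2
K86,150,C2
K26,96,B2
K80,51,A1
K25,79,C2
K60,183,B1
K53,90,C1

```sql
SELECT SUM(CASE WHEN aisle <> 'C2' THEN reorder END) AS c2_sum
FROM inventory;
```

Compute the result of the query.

bin=K63: ✓ → 60
bin=K65: ✓ → 101
bin=K13: ✓ → 18
bin=K95: ✓ → 116
bin=K20: ✗
bin=K86: ✗
bin=K26: ✓ → 96
bin=K80: ✓ → 51
bin=K25: ✗
bin=K60: ✓ → 183
bin=K53: ✓ → 90
c2_sum = 60 + 101 + 18 + 116 + 96 + 51 + 183 + 90 = 715

715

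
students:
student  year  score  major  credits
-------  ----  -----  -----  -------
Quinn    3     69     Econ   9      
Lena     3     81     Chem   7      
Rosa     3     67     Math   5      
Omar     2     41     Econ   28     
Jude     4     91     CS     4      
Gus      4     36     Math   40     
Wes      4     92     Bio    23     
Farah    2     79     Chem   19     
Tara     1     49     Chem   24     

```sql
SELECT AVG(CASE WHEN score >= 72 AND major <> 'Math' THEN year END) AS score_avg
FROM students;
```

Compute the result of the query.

student=Quinn: ✗
student=Lena: ✓ → 3
student=Rosa: ✗
student=Omar: ✗
student=Jude: ✓ → 4
student=Gus: ✗
student=Wes: ✓ → 4
student=Farah: ✓ → 2
student=Tara: ✗
score_avg = (3 + 4 + 4 + 2) / 4 = 3.25

3.25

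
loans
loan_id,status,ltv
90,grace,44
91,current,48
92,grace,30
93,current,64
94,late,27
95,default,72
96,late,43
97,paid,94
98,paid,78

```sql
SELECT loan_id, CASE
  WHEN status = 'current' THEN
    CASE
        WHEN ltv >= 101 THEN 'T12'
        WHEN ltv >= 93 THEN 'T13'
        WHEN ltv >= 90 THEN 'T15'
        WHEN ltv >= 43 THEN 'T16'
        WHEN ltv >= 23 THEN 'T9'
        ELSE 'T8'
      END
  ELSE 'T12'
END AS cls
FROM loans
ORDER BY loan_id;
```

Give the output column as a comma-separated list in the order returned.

loan_id=90: status='grace' → outer ELSE → T12
loan_id=91: status='current' → inner[ltv >= 43] → T16
loan_id=92: status='grace' → outer ELSE → T12
loan_id=93: status='current' → inner[ltv >= 43] → T16
loan_id=94: status='late' → outer ELSE → T12
loan_id=95: status='default' → outer ELSE → T12
loan_id=96: status='late' → outer ELSE → T12
loan_id=97: status='paid' → outer ELSE → T12
loan_id=98: status='paid' → outer ELSE → T12

T12, T16, T12, T16, T12, T12, T12, T12, T12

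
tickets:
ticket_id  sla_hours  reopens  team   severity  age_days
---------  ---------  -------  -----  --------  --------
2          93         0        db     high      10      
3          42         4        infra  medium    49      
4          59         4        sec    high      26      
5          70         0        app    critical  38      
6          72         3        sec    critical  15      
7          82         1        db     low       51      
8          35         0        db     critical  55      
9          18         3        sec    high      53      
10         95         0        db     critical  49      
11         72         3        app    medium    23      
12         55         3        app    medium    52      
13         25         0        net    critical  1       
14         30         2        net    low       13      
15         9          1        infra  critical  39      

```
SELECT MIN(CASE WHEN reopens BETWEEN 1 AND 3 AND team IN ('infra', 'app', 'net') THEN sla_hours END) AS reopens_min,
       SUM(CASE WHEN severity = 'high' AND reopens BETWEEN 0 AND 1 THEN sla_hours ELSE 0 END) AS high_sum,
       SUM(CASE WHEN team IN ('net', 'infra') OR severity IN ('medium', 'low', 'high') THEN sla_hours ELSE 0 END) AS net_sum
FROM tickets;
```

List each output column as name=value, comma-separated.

reopens_min=9, high_sum=93, net_sum=485

[reopens_min: reopens BETWEEN 1 AND 3 AND team IN ('infra', 'app', 'net')]
ticket_id=2: ✗
ticket_id=3: ✗
ticket_id=4: ✗
ticket_id=5: ✗
ticket_id=6: ✗
ticket_id=7: ✗
ticket_id=8: ✗
ticket_id=9: ✗
ticket_id=10: ✗
ticket_id=11: ✓ → 72
ticket_id=12: ✓ → 55
ticket_id=13: ✗
ticket_id=14: ✓ → 30
ticket_id=15: ✓ → 9
reopens_min = MIN(72, 55, 30, 9) = 9
—
[high_sum: severity = 'high' AND reopens BETWEEN 0 AND 1]
ticket_id=2: ✓ → 93
ticket_id=3: ✗
ticket_id=4: ✗
ticket_id=5: ✗
ticket_id=6: ✗
ticket_id=7: ✗
ticket_id=8: ✗
ticket_id=9: ✗
ticket_id=10: ✗
ticket_id=11: ✗
ticket_id=12: ✗
ticket_id=13: ✗
ticket_id=14: ✗
ticket_id=15: ✗
high_sum = 93
—
[net_sum: team IN ('net', 'infra') OR severity IN ('medium', 'low', 'high')]
ticket_id=2: ✓ → 93
ticket_id=3: ✓ → 42
ticket_id=4: ✓ → 59
ticket_id=5: ✗
ticket_id=6: ✗
ticket_id=7: ✓ → 82
ticket_id=8: ✗
ticket_id=9: ✓ → 18
ticket_id=10: ✗
ticket_id=11: ✓ → 72
ticket_id=12: ✓ → 55
ticket_id=13: ✓ → 25
ticket_id=14: ✓ → 30
ticket_id=15: ✓ → 9
net_sum = 93 + 42 + 59 + 82 + 18 + 72 + 55 + 25 + 30 + 9 = 485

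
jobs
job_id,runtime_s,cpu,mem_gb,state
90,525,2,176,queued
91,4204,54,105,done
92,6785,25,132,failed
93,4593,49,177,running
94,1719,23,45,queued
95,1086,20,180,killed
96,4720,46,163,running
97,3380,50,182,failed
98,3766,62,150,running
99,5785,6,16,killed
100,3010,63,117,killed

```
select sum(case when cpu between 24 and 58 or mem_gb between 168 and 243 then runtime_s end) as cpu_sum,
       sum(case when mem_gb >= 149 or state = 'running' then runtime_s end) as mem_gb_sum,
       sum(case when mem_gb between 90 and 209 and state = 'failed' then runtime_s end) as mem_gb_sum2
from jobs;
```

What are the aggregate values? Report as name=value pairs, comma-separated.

[cpu_sum: cpu between 24 and 58 or mem_gb between 168 and 243]
job_id=90: ✓ → 525
job_id=91: ✓ → 4204
job_id=92: ✓ → 6785
job_id=93: ✓ → 4593
job_id=94: ✗
job_id=95: ✓ → 1086
job_id=96: ✓ → 4720
job_id=97: ✓ → 3380
job_id=98: ✗
job_id=99: ✗
job_id=100: ✗
cpu_sum = 525 + 4204 + 6785 + 4593 + 1086 + 4720 + 3380 = 25293
—
[mem_gb_sum: mem_gb >= 149 or state = 'running']
job_id=90: ✓ → 525
job_id=91: ✗
job_id=92: ✗
job_id=93: ✓ → 4593
job_id=94: ✗
job_id=95: ✓ → 1086
job_id=96: ✓ → 4720
job_id=97: ✓ → 3380
job_id=98: ✓ → 3766
job_id=99: ✗
job_id=100: ✗
mem_gb_sum = 525 + 4593 + 1086 + 4720 + 3380 + 3766 = 18070
—
[mem_gb_sum2: mem_gb between 90 and 209 and state = 'failed']
job_id=90: ✗
job_id=91: ✗
job_id=92: ✓ → 6785
job_id=93: ✗
job_id=94: ✗
job_id=95: ✗
job_id=96: ✗
job_id=97: ✓ → 3380
job_id=98: ✗
job_id=99: ✗
job_id=100: ✗
mem_gb_sum2 = 6785 + 3380 = 10165

cpu_sum=25293, mem_gb_sum=18070, mem_gb_sum2=10165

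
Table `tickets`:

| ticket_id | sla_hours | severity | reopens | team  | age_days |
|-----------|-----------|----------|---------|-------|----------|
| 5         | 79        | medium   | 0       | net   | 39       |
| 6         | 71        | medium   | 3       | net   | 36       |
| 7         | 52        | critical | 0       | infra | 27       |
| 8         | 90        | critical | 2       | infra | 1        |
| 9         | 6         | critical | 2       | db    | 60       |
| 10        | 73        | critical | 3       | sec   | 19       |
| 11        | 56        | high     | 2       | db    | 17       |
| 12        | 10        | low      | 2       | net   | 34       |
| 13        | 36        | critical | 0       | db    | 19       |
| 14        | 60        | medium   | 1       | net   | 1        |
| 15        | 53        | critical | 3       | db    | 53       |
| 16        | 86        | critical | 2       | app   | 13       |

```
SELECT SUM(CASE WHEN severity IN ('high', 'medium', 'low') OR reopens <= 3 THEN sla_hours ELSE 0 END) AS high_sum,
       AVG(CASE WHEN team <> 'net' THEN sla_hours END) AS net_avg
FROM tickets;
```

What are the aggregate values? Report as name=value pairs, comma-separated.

high_sum=672, net_avg=56.5

[high_sum: severity IN ('high', 'medium', 'low') OR reopens <= 3]
ticket_id=5: ✓ → 79
ticket_id=6: ✓ → 71
ticket_id=7: ✓ → 52
ticket_id=8: ✓ → 90
ticket_id=9: ✓ → 6
ticket_id=10: ✓ → 73
ticket_id=11: ✓ → 56
ticket_id=12: ✓ → 10
ticket_id=13: ✓ → 36
ticket_id=14: ✓ → 60
ticket_id=15: ✓ → 53
ticket_id=16: ✓ → 86
high_sum = 79 + 71 + 52 + 90 + 6 + 73 + 56 + 10 + 36 + 60 + 53 + 86 = 672
—
[net_avg: team <> 'net']
ticket_id=5: ✗
ticket_id=6: ✗
ticket_id=7: ✓ → 52
ticket_id=8: ✓ → 90
ticket_id=9: ✓ → 6
ticket_id=10: ✓ → 73
ticket_id=11: ✓ → 56
ticket_id=12: ✗
ticket_id=13: ✓ → 36
ticket_id=14: ✗
ticket_id=15: ✓ → 53
ticket_id=16: ✓ → 86
net_avg = (52 + 90 + 6 + 73 + 56 + 36 + 53 + 86) / 8 = 56.5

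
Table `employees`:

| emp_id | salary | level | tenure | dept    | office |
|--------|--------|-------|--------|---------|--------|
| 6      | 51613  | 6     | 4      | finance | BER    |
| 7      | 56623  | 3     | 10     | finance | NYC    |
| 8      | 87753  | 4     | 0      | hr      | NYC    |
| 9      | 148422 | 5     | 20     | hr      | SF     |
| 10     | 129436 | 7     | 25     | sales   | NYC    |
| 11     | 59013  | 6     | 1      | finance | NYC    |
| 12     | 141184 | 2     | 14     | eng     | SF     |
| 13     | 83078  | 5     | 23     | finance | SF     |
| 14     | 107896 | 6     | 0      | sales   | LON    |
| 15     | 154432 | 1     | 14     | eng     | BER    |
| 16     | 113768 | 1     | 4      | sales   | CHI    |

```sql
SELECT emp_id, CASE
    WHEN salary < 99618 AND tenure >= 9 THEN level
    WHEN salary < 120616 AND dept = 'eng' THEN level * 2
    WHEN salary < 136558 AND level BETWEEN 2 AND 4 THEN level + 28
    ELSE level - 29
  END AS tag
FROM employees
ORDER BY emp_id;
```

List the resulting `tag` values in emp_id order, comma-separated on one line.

emp_id=6: ELSE → -23
emp_id=7: salary < 99618 AND tenure >= 9 → 3
emp_id=8: salary < 136558 AND level BETWEEN 2 AND 4 → 32
emp_id=9: ELSE → -24
emp_id=10: ELSE → -22
emp_id=11: ELSE → -23
emp_id=12: ELSE → -27
emp_id=13: salary < 99618 AND tenure >= 9 → 5
emp_id=14: ELSE → -23
emp_id=15: ELSE → -28
emp_id=16: ELSE → -28

-23, 3, 32, -24, -22, -23, -27, 5, -23, -28, -28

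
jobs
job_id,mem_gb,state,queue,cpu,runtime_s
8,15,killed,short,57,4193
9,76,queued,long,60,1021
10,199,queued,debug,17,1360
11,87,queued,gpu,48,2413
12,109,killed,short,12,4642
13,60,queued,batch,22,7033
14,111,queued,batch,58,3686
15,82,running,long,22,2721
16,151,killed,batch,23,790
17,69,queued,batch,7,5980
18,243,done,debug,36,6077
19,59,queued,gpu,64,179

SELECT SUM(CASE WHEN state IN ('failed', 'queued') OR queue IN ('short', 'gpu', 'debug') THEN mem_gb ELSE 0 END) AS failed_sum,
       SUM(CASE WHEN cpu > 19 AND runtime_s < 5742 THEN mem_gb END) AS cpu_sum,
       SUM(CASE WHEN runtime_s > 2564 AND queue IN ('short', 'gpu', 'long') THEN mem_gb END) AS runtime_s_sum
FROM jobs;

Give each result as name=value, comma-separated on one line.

failed_sum=1028, cpu_sum=581, runtime_s_sum=206

[failed_sum: state IN ('failed', 'queued') OR queue IN ('short', 'gpu', 'debug')]
job_id=8: ✓ → 15
job_id=9: ✓ → 76
job_id=10: ✓ → 199
job_id=11: ✓ → 87
job_id=12: ✓ → 109
job_id=13: ✓ → 60
job_id=14: ✓ → 111
job_id=15: ✗
job_id=16: ✗
job_id=17: ✓ → 69
job_id=18: ✓ → 243
job_id=19: ✓ → 59
failed_sum = 15 + 76 + 199 + 87 + 109 + 60 + 111 + 69 + 243 + 59 = 1028
—
[cpu_sum: cpu > 19 AND runtime_s < 5742]
job_id=8: ✓ → 15
job_id=9: ✓ → 76
job_id=10: ✗
job_id=11: ✓ → 87
job_id=12: ✗
job_id=13: ✗
job_id=14: ✓ → 111
job_id=15: ✓ → 82
job_id=16: ✓ → 151
job_id=17: ✗
job_id=18: ✗
job_id=19: ✓ → 59
cpu_sum = 15 + 76 + 87 + 111 + 82 + 151 + 59 = 581
—
[runtime_s_sum: runtime_s > 2564 AND queue IN ('short', 'gpu', 'long')]
job_id=8: ✓ → 15
job_id=9: ✗
job_id=10: ✗
job_id=11: ✗
job_id=12: ✓ → 109
job_id=13: ✗
job_id=14: ✗
job_id=15: ✓ → 82
job_id=16: ✗
job_id=17: ✗
job_id=18: ✗
job_id=19: ✗
runtime_s_sum = 15 + 109 + 82 = 206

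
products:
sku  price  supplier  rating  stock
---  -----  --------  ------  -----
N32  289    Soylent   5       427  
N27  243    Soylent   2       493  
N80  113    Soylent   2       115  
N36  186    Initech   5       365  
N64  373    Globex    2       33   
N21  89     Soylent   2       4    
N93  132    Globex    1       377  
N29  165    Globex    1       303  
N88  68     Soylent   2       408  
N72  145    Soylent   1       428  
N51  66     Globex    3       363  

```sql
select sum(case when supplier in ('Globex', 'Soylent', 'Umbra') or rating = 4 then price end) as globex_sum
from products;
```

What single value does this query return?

1683

sku=N32: ✓ → 289
sku=N27: ✓ → 243
sku=N80: ✓ → 113
sku=N36: ✗
sku=N64: ✓ → 373
sku=N21: ✓ → 89
sku=N93: ✓ → 132
sku=N29: ✓ → 165
sku=N88: ✓ → 68
sku=N72: ✓ → 145
sku=N51: ✓ → 66
globex_sum = 289 + 243 + 113 + 373 + 89 + 132 + 165 + 68 + 145 + 66 = 1683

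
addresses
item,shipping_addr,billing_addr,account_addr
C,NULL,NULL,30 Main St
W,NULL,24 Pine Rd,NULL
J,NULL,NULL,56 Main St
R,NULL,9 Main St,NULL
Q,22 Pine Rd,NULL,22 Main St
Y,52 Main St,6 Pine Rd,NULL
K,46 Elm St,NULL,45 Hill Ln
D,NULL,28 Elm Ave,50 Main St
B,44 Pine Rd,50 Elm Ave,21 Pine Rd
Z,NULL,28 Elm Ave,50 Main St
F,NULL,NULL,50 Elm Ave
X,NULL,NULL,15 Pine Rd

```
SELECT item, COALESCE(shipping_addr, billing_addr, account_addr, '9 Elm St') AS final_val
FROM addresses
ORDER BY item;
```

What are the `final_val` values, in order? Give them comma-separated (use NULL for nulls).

44 Pine Rd, 30 Main St, 28 Elm Ave, 50 Elm Ave, 56 Main St, 46 Elm St, 22 Pine Rd, 9 Main St, 24 Pine Rd, 15 Pine Rd, 52 Main St, 28 Elm Ave

item=B: shipping_addr=44 Pine Rd → 44 Pine Rd
item=C: shipping_addr=NULL, billing_addr=NULL, account_addr=30 Main St → 30 Main St
item=D: shipping_addr=NULL, billing_addr=28 Elm Ave → 28 Elm Ave
item=F: shipping_addr=NULL, billing_addr=NULL, account_addr=50 Elm Ave → 50 Elm Ave
item=J: shipping_addr=NULL, billing_addr=NULL, account_addr=56 Main St → 56 Main St
item=K: shipping_addr=46 Elm St → 46 Elm St
item=Q: shipping_addr=22 Pine Rd → 22 Pine Rd
item=R: shipping_addr=NULL, billing_addr=9 Main St → 9 Main St
item=W: shipping_addr=NULL, billing_addr=24 Pine Rd → 24 Pine Rd
item=X: shipping_addr=NULL, billing_addr=NULL, account_addr=15 Pine Rd → 15 Pine Rd
item=Y: shipping_addr=52 Main St → 52 Main St
item=Z: shipping_addr=NULL, billing_addr=28 Elm Ave → 28 Elm Ave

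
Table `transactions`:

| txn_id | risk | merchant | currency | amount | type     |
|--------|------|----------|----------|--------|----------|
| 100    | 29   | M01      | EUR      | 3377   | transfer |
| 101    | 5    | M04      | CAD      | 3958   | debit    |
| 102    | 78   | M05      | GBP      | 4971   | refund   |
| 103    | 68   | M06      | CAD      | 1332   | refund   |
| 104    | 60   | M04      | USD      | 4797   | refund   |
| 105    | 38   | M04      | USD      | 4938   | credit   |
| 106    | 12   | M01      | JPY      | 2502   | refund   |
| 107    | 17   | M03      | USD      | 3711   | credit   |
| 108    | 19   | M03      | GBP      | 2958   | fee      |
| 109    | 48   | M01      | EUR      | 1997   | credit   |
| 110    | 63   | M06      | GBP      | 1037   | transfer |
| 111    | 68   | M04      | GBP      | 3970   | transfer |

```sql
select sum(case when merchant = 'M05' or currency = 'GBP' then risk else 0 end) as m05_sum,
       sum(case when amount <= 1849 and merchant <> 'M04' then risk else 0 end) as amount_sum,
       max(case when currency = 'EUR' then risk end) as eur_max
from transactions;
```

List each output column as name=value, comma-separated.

[m05_sum: merchant = 'M05' or currency = 'GBP']
txn_id=100: ✗
txn_id=101: ✗
txn_id=102: ✓ → 78
txn_id=103: ✗
txn_id=104: ✗
txn_id=105: ✗
txn_id=106: ✗
txn_id=107: ✗
txn_id=108: ✓ → 19
txn_id=109: ✗
txn_id=110: ✓ → 63
txn_id=111: ✓ → 68
m05_sum = 78 + 19 + 63 + 68 = 228
—
[amount_sum: amount <= 1849 and merchant <> 'M04']
txn_id=100: ✗
txn_id=101: ✗
txn_id=102: ✗
txn_id=103: ✓ → 68
txn_id=104: ✗
txn_id=105: ✗
txn_id=106: ✗
txn_id=107: ✗
txn_id=108: ✗
txn_id=109: ✗
txn_id=110: ✓ → 63
txn_id=111: ✗
amount_sum = 68 + 63 = 131
—
[eur_max: currency = 'EUR']
txn_id=100: ✓ → 29
txn_id=101: ✗
txn_id=102: ✗
txn_id=103: ✗
txn_id=104: ✗
txn_id=105: ✗
txn_id=106: ✗
txn_id=107: ✗
txn_id=108: ✗
txn_id=109: ✓ → 48
txn_id=110: ✗
txn_id=111: ✗
eur_max = MAX(29, 48) = 48

m05_sum=228, amount_sum=131, eur_max=48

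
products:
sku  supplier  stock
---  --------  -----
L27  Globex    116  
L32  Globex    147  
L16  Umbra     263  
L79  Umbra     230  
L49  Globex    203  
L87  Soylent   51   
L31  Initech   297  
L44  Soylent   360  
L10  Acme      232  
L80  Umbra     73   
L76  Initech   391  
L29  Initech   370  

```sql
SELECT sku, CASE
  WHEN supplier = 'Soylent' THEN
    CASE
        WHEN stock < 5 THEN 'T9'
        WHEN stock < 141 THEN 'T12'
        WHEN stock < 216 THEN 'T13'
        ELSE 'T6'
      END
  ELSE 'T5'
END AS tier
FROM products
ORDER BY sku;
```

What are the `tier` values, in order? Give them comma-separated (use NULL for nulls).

T5, T5, T5, T5, T5, T5, T6, T5, T5, T5, T5, T12

sku=L10: supplier='Acme' → outer ELSE → T5
sku=L16: supplier='Umbra' → outer ELSE → T5
sku=L27: supplier='Globex' → outer ELSE → T5
sku=L29: supplier='Initech' → outer ELSE → T5
sku=L31: supplier='Initech' → outer ELSE → T5
sku=L32: supplier='Globex' → outer ELSE → T5
sku=L44: supplier='Soylent' → inner[ELSE] → T6
sku=L49: supplier='Globex' → outer ELSE → T5
sku=L76: supplier='Initech' → outer ELSE → T5
sku=L79: supplier='Umbra' → outer ELSE → T5
sku=L80: supplier='Umbra' → outer ELSE → T5
sku=L87: supplier='Soylent' → inner[stock < 141] → T12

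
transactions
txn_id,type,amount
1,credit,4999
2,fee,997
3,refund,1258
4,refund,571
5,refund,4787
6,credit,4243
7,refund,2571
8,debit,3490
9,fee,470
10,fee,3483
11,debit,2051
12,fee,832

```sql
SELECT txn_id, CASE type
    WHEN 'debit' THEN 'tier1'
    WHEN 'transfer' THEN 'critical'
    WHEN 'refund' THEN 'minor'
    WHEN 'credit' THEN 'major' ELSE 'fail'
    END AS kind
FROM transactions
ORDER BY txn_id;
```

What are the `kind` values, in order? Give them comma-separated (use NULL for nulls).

txn_id=1: type='credit' → major
txn_id=2: ELSE → fail
txn_id=3: type='refund' → minor
txn_id=4: type='refund' → minor
txn_id=5: type='refund' → minor
txn_id=6: type='credit' → major
txn_id=7: type='refund' → minor
txn_id=8: type='debit' → tier1
txn_id=9: ELSE → fail
txn_id=10: ELSE → fail
txn_id=11: type='debit' → tier1
txn_id=12: ELSE → fail

major, fail, minor, minor, minor, major, minor, tier1, fail, fail, tier1, fail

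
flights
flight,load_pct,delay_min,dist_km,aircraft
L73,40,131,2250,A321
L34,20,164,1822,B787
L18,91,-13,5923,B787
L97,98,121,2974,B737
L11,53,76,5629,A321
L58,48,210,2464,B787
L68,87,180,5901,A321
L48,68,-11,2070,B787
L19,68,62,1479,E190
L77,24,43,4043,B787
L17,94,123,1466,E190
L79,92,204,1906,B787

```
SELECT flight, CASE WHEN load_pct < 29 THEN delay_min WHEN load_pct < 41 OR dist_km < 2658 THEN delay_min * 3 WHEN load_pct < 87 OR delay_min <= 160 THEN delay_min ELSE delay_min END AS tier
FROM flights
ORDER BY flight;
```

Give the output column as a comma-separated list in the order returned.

flight=L11: load_pct < 87 OR delay_min <= 160 → 76
flight=L17: load_pct < 41 OR dist_km < 2658 → 369
flight=L18: load_pct < 87 OR delay_min <= 160 → -13
flight=L19: load_pct < 41 OR dist_km < 2658 → 186
flight=L34: load_pct < 29 → 164
flight=L48: load_pct < 41 OR dist_km < 2658 → -33
flight=L58: load_pct < 41 OR dist_km < 2658 → 630
flight=L68: ELSE → 180
flight=L73: load_pct < 41 OR dist_km < 2658 → 393
flight=L77: load_pct < 29 → 43
flight=L79: load_pct < 41 OR dist_km < 2658 → 612
flight=L97: load_pct < 87 OR delay_min <= 160 → 121

76, 369, -13, 186, 164, -33, 630, 180, 393, 43, 612, 121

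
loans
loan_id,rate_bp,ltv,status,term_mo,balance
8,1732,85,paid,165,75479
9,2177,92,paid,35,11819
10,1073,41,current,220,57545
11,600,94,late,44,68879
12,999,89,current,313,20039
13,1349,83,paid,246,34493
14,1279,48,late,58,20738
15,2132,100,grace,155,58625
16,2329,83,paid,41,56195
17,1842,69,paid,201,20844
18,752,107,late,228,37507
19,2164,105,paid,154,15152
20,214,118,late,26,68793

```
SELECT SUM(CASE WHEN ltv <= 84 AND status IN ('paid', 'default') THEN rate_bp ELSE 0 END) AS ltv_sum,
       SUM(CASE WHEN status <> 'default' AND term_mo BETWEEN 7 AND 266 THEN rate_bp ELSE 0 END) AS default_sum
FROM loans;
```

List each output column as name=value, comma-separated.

ltv_sum=5520, default_sum=17643

[ltv_sum: ltv <= 84 AND status IN ('paid', 'default')]
loan_id=8: ✗
loan_id=9: ✗
loan_id=10: ✗
loan_id=11: ✗
loan_id=12: ✗
loan_id=13: ✓ → 1349
loan_id=14: ✗
loan_id=15: ✗
loan_id=16: ✓ → 2329
loan_id=17: ✓ → 1842
loan_id=18: ✗
loan_id=19: ✗
loan_id=20: ✗
ltv_sum = 1349 + 2329 + 1842 = 5520
—
[default_sum: status <> 'default' AND term_mo BETWEEN 7 AND 266]
loan_id=8: ✓ → 1732
loan_id=9: ✓ → 2177
loan_id=10: ✓ → 1073
loan_id=11: ✓ → 600
loan_id=12: ✗
loan_id=13: ✓ → 1349
loan_id=14: ✓ → 1279
loan_id=15: ✓ → 2132
loan_id=16: ✓ → 2329
loan_id=17: ✓ → 1842
loan_id=18: ✓ → 752
loan_id=19: ✓ → 2164
loan_id=20: ✓ → 214
default_sum = 1732 + 2177 + 1073 + 600 + 1349 + 1279 + 2132 + 2329 + 1842 + 752 + 2164 + 214 = 17643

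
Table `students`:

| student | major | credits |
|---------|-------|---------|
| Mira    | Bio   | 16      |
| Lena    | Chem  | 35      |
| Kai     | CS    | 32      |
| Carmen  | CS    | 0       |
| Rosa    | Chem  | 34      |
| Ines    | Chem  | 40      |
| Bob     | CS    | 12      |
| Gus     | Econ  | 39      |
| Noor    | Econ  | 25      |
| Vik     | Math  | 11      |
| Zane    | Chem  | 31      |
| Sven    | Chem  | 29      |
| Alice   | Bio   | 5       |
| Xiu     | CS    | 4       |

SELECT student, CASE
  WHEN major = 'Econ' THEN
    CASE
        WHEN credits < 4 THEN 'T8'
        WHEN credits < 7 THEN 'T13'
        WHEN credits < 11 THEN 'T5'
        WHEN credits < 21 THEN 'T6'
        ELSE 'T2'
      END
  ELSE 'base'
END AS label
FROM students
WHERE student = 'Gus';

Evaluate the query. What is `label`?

student = Gus: major=Econ, credits=39.
major='Econ' → inner[ELSE] → T2

T2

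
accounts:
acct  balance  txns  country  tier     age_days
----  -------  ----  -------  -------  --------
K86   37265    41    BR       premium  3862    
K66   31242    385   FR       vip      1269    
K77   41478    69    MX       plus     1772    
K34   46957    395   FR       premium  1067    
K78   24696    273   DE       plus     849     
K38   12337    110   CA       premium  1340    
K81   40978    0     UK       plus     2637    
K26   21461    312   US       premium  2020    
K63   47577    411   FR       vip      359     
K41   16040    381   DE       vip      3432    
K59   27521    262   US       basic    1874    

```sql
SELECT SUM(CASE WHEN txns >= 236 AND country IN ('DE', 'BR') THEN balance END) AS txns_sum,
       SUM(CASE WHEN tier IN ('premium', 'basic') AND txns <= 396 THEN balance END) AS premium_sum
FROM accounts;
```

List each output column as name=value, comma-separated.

txns_sum=40736, premium_sum=145541

[txns_sum: txns >= 236 AND country IN ('DE', 'BR')]
acct=K86: ✗
acct=K66: ✗
acct=K77: ✗
acct=K34: ✗
acct=K78: ✓ → 24696
acct=K38: ✗
acct=K81: ✗
acct=K26: ✗
acct=K63: ✗
acct=K41: ✓ → 16040
acct=K59: ✗
txns_sum = 24696 + 16040 = 40736
—
[premium_sum: tier IN ('premium', 'basic') AND txns <= 396]
acct=K86: ✓ → 37265
acct=K66: ✗
acct=K77: ✗
acct=K34: ✓ → 46957
acct=K78: ✗
acct=K38: ✓ → 12337
acct=K81: ✗
acct=K26: ✓ → 21461
acct=K63: ✗
acct=K41: ✗
acct=K59: ✓ → 27521
premium_sum = 37265 + 46957 + 12337 + 21461 + 27521 = 145541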